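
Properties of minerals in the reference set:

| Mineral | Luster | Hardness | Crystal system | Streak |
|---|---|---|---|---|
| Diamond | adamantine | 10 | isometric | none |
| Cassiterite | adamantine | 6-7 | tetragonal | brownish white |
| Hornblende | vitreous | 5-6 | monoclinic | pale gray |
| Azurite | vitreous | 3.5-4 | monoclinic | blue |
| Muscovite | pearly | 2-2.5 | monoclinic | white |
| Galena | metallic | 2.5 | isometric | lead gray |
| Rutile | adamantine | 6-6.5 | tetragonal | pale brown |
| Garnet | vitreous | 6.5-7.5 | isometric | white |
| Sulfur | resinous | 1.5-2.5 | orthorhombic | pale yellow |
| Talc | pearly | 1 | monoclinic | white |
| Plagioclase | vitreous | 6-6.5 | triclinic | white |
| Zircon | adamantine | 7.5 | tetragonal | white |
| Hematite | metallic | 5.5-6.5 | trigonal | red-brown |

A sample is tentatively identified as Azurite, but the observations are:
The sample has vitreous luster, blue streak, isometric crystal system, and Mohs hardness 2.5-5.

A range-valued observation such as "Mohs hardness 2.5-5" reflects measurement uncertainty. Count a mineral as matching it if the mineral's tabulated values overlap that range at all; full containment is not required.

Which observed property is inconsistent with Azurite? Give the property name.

Vitreous luster: Azurite has vitreous luster — consistent.
Blue streak: Azurite has blue streak — consistent.
Isometric crystal system: Azurite has monoclinic system — inconsistent.
Mohs hardness 2.5-5: Azurite has hardness 3.5-4 — consistent.
The crystal system is the one property that does not fit.

crystal system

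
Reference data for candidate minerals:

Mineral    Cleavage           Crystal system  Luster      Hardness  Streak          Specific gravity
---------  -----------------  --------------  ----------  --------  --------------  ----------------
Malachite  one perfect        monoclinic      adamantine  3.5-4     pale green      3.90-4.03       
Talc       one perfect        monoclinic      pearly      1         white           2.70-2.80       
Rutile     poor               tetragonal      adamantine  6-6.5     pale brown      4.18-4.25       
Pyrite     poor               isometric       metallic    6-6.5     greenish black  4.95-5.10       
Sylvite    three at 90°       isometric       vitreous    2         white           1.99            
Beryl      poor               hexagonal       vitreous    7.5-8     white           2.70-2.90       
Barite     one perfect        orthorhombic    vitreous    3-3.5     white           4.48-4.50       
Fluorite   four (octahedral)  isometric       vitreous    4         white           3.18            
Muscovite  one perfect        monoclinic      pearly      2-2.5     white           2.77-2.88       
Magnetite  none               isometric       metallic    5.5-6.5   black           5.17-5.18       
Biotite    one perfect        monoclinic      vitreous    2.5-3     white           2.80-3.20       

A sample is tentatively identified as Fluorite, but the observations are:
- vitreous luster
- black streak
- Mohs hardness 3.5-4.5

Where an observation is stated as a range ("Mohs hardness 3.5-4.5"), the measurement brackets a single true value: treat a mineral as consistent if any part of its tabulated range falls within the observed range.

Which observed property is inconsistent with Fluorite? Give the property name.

Vitreous luster: Fluorite has vitreous luster — matches.
Black streak: Fluorite has white streak — outside the reference range.
Mohs hardness 3.5-4.5: Fluorite has hardness 4 — matches.
The streak is the one property that does not fit.

streak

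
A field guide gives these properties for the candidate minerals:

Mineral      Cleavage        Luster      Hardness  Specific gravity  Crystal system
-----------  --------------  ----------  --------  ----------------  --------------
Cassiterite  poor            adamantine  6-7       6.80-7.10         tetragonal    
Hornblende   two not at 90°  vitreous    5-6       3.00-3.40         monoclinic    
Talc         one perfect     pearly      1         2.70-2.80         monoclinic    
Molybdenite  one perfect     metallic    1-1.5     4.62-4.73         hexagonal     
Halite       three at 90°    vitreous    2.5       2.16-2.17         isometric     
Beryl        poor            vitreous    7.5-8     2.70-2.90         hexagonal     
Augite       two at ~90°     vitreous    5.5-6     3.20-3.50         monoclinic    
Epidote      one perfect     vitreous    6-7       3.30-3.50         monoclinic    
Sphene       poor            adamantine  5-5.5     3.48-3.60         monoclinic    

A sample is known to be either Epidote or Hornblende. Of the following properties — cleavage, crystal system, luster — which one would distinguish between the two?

Cleavage: Epidote one perfect, Hornblende two not at 90° — these differ.
Crystal system: both monoclinic — identical.
Luster: both vitreous — identical.
Only cleavage differs between Epidote and Hornblende among the listed tests.

cleavage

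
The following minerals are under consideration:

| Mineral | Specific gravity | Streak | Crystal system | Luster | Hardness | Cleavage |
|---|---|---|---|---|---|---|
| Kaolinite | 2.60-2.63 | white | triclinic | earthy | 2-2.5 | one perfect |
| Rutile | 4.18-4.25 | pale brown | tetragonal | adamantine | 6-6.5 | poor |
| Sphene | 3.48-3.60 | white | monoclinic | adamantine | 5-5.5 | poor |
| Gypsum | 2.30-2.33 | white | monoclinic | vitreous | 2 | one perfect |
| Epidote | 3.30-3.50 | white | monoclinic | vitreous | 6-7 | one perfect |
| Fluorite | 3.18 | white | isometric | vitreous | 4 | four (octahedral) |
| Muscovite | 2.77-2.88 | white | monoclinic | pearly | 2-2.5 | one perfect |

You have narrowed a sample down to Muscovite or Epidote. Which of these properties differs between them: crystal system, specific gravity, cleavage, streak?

Crystal system: both monoclinic — same for both.
Specific gravity: Muscovite 2.77-2.88, Epidote 3.30-3.50 — these differ.
Cleavage: both one perfect — same for both.
Streak: both white — same for both.
Specific gravity is the diagnostic property here.

specific gravity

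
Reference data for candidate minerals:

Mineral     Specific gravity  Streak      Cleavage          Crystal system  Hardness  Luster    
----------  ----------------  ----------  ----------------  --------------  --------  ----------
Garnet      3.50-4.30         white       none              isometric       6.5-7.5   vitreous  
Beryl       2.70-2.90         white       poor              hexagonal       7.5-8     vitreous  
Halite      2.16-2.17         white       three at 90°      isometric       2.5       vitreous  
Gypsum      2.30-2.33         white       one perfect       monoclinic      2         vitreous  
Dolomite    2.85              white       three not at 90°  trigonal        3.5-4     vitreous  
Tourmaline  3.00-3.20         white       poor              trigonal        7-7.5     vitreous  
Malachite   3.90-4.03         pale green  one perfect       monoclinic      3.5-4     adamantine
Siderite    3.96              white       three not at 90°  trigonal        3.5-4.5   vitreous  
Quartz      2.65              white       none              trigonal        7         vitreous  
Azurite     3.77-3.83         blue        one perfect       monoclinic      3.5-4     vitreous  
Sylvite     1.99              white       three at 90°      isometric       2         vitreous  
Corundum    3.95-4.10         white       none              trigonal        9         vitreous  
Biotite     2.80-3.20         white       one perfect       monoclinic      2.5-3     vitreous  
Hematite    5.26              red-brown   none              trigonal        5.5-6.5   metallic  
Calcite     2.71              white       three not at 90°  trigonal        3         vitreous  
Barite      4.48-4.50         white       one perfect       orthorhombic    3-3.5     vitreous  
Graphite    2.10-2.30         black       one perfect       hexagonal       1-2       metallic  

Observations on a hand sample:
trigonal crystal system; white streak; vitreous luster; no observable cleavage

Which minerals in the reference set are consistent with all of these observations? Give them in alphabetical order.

Trigonal crystal system: Dolomite, Tourmaline, Siderite, Quartz, Corundum, Hematite, Calcite remain.
White streak eliminates Hematite.
Vitreous luster: every remaining candidate is consistent.
No observable cleavage: Quartz, Corundum remain.
Remaining candidates: Corundum, Quartz.

Corundum, Quartz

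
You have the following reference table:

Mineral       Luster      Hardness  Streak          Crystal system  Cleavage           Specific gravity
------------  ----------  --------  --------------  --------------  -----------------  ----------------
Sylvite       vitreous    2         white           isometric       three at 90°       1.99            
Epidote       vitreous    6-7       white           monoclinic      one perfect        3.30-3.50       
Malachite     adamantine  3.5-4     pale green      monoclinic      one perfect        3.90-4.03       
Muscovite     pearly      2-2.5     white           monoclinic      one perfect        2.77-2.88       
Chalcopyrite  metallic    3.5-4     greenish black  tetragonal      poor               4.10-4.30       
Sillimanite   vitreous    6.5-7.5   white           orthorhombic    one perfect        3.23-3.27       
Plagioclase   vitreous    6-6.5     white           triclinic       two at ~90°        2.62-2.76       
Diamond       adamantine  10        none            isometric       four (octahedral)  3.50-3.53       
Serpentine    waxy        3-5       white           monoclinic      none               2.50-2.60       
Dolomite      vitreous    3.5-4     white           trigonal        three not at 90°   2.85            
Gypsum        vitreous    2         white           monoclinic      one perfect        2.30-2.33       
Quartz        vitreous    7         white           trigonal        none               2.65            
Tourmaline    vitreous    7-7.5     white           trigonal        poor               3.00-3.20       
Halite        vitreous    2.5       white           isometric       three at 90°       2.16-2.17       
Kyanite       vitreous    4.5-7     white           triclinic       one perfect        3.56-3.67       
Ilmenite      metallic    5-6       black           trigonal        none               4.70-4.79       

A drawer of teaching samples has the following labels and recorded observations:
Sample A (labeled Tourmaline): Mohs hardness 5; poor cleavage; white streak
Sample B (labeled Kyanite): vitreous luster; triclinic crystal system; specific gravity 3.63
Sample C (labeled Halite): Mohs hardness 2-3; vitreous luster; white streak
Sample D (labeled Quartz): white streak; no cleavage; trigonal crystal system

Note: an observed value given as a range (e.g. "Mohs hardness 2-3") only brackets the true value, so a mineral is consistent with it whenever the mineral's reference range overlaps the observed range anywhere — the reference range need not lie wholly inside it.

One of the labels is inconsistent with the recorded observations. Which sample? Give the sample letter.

A

Sample A: Mohs hardness 5 is outside the reference for Tourmaline (hardness 7-7.5) — mislabeled.
Sample B: observations are consistent with Kyanite.
Sample C: observations are consistent with Halite.
Sample D: observations are consistent with Quartz.
The mislabeled specimen is A.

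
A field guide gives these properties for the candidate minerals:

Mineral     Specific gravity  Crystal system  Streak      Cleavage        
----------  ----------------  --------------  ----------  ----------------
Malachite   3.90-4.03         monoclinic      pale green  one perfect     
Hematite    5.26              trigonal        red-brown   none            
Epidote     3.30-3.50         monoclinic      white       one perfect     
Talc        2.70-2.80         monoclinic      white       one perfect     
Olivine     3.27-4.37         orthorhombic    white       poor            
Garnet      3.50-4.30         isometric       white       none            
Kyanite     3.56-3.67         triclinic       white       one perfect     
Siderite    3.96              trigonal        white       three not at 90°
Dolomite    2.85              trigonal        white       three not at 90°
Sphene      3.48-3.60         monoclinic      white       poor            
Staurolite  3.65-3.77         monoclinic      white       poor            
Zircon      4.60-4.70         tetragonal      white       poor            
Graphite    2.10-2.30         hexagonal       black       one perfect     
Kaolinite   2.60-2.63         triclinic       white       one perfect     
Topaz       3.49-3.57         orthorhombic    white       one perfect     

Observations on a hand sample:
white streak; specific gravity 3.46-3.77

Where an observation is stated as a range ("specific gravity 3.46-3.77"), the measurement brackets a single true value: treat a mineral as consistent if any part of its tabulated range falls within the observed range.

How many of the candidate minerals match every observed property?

7

White streak eliminates Malachite, Hematite, Graphite.
Specific gravity 3.46-3.77 is inconsistent with Talc, Siderite, Dolomite, Zircon, Kaolinite.
Remaining candidates: Epidote, Garnet, Kyanite, Olivine, Sphene, Staurolite, Topaz.
That is 7 minerals.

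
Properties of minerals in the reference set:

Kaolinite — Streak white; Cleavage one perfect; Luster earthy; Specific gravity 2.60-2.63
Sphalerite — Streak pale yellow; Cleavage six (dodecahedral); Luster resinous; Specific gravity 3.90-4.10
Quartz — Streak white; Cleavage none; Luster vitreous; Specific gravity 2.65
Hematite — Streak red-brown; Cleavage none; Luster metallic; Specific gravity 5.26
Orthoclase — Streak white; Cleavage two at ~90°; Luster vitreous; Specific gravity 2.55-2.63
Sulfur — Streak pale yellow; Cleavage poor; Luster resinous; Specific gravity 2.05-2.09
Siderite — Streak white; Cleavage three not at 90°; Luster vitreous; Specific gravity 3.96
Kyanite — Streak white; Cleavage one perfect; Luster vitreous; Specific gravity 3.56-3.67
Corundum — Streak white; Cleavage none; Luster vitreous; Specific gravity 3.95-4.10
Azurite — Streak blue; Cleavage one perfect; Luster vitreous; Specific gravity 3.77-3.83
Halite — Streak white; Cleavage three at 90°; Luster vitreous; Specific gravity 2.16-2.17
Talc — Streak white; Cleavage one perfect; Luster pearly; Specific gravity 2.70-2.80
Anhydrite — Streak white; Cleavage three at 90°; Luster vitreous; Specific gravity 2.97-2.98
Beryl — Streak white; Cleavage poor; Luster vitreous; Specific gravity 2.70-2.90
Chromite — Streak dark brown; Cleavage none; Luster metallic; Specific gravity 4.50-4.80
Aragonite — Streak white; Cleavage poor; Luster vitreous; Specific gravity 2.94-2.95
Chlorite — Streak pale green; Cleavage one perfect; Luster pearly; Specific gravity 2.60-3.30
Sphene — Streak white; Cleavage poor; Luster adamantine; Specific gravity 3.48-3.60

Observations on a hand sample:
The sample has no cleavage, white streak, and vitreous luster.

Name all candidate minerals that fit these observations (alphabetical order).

Corundum, Quartz

No cleavage — only Quartz, Hematite, Corundum, Chromite remain.
White streak is inconsistent with Hematite, Chromite.
Vitreous luster — no further eliminations.
The minerals that satisfy all observations are Corundum, Quartz.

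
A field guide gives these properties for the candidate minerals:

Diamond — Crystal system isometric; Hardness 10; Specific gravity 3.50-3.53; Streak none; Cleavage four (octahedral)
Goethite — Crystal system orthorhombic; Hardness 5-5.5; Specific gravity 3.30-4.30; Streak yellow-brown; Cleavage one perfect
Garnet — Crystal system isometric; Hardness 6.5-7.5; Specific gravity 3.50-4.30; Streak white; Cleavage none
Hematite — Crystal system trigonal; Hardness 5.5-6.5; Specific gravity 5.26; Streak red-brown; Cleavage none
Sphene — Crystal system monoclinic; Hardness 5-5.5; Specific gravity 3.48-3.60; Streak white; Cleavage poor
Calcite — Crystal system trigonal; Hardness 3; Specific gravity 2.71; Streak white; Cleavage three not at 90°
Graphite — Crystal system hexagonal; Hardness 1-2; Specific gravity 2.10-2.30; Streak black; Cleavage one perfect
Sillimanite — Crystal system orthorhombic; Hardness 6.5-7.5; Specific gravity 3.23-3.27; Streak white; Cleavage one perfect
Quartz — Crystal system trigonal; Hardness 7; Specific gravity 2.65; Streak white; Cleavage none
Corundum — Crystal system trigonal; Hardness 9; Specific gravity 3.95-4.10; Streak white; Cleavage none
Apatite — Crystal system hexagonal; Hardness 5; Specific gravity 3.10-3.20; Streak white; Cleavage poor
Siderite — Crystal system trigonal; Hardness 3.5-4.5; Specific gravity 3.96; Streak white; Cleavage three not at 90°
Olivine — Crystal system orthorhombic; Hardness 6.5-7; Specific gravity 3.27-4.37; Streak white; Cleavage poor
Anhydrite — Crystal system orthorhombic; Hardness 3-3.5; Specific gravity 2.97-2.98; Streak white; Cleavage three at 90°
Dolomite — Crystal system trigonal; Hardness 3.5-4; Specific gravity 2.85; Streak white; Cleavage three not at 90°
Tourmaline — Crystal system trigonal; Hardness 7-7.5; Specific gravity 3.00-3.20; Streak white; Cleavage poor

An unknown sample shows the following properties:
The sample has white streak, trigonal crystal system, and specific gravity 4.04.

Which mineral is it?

Corundum

White streak eliminates Diamond, Goethite, Hematite, Graphite.
Trigonal crystal system excludes Garnet, Sphene, Sillimanite, Apatite, Olivine, Anhydrite.
Specific gravity 4.04: only Corundum remains.
Corundum is the sole remaining match.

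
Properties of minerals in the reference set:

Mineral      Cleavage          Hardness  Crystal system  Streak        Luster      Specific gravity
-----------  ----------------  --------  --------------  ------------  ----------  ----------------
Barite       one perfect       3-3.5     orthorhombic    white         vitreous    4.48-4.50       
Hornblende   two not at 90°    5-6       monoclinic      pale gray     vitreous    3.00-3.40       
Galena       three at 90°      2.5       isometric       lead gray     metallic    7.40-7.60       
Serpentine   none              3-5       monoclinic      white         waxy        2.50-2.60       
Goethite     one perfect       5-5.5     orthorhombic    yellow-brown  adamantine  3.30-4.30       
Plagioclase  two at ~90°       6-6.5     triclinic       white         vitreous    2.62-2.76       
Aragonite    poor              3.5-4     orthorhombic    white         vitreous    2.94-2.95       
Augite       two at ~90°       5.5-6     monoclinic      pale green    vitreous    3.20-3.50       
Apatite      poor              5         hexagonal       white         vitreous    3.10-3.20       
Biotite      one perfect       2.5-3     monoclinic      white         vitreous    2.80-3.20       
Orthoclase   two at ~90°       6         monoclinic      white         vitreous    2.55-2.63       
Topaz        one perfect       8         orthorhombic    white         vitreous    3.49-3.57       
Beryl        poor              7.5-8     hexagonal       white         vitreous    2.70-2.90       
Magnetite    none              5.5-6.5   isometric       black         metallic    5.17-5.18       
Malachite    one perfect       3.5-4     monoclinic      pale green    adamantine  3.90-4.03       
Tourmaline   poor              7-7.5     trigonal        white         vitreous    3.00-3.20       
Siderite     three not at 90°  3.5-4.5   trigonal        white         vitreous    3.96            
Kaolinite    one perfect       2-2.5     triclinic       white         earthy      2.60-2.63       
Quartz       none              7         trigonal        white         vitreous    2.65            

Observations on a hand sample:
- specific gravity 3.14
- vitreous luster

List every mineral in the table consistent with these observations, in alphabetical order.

Apatite, Biotite, Hornblende, Tourmaline

Specific gravity 3.14: narrows the field to Hornblende, Apatite, Biotite, Tourmaline.
Vitreous luster: consistent with all remaining minerals.
Consistent with every observation: Apatite, Biotite, Hornblende, Tourmaline.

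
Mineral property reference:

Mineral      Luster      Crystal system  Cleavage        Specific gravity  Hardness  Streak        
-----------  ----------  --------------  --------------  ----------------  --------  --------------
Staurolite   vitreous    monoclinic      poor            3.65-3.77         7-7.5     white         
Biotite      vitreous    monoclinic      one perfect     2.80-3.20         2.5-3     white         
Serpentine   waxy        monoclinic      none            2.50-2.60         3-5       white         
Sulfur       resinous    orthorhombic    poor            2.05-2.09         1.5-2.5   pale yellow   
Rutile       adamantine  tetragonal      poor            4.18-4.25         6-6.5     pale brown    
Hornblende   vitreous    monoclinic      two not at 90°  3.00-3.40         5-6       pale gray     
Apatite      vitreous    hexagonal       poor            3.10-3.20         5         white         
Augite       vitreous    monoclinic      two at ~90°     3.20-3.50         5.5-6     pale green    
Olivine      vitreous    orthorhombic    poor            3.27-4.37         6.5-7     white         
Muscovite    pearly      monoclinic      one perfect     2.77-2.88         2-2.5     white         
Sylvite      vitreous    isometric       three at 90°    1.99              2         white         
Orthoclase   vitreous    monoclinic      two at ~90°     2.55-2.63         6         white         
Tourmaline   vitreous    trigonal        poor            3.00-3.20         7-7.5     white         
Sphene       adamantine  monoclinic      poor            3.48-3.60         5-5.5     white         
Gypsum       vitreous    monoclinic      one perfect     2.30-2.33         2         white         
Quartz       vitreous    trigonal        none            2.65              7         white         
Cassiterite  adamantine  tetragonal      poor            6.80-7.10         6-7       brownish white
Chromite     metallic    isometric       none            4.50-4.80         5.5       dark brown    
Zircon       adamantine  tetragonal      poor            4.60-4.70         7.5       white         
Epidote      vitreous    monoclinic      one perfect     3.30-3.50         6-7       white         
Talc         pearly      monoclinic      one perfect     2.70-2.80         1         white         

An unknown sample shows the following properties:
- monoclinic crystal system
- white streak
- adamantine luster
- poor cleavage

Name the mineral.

Monoclinic crystal system — only Staurolite, Biotite, Serpentine, Hornblende, Augite, Muscovite, Orthoclase, Sphene, Gypsum, Epidote, Talc remain.
White streak excludes Hornblende, Augite.
Adamantine luster — narrows the field to Sphene.
Poor cleavage — every remaining candidate is consistent.
The only mineral consistent with every observation is Sphene.

Sphene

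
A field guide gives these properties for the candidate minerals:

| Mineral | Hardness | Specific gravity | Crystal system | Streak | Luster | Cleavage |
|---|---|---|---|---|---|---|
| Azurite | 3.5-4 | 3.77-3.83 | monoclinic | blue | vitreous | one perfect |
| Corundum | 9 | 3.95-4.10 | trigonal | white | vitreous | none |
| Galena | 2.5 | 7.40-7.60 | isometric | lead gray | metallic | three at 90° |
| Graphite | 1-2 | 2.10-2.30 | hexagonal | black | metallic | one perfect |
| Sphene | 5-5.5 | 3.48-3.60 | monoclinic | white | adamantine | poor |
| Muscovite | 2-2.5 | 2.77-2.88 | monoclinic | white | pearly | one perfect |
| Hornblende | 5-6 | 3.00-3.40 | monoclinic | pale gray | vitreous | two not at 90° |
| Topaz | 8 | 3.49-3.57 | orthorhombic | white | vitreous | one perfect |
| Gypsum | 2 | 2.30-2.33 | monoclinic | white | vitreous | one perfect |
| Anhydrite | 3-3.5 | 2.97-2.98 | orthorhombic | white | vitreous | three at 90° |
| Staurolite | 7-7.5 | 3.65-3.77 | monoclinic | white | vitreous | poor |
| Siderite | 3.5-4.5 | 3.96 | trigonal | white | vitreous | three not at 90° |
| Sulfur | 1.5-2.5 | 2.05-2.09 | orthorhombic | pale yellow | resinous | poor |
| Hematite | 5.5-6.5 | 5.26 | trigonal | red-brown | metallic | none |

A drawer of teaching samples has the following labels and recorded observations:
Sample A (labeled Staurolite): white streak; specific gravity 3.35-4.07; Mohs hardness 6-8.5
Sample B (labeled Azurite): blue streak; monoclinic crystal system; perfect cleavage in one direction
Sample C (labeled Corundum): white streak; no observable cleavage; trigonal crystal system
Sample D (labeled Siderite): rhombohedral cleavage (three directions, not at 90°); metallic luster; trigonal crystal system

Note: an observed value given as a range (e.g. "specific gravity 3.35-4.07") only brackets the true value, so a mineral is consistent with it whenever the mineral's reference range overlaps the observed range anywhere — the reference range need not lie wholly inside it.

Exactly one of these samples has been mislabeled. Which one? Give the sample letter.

Sample A: observations are consistent with Staurolite.
Sample B: observations are consistent with Azurite.
Sample C: observations are consistent with Corundum.
Sample D: metallic luster is outside the reference for Siderite (vitreous luster) — mislabeled.
Only sample D is inconsistent with its label.

D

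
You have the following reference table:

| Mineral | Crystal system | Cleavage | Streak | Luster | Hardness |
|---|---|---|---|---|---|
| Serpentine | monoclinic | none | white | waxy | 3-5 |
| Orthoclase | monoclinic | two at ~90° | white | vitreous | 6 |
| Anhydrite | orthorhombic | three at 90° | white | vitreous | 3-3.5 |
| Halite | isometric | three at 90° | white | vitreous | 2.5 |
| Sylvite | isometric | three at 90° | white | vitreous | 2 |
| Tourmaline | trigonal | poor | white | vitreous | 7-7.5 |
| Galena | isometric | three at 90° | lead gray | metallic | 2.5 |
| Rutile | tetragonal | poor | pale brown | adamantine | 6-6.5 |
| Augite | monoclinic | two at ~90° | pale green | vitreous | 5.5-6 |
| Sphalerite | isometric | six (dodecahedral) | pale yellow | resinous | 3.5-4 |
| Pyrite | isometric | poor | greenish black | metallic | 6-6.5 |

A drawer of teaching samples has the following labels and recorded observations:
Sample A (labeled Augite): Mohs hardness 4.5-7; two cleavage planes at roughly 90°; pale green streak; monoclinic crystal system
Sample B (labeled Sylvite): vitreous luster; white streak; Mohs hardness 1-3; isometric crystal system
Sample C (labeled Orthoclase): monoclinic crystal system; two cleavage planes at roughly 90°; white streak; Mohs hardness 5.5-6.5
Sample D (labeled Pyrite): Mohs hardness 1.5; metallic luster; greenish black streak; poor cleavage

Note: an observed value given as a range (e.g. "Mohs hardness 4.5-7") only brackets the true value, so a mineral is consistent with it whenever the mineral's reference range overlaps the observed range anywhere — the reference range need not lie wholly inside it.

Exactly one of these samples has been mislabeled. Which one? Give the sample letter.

D

Sample A: observations are consistent with Augite.
Sample B: observations are consistent with Sylvite.
Sample C: observations are consistent with Orthoclase.
Sample D: Pyrite has hardness 6-6.5, but the record shows Mohs hardness 1.5 — this label is wrong.
Sample D is the mislabeled one.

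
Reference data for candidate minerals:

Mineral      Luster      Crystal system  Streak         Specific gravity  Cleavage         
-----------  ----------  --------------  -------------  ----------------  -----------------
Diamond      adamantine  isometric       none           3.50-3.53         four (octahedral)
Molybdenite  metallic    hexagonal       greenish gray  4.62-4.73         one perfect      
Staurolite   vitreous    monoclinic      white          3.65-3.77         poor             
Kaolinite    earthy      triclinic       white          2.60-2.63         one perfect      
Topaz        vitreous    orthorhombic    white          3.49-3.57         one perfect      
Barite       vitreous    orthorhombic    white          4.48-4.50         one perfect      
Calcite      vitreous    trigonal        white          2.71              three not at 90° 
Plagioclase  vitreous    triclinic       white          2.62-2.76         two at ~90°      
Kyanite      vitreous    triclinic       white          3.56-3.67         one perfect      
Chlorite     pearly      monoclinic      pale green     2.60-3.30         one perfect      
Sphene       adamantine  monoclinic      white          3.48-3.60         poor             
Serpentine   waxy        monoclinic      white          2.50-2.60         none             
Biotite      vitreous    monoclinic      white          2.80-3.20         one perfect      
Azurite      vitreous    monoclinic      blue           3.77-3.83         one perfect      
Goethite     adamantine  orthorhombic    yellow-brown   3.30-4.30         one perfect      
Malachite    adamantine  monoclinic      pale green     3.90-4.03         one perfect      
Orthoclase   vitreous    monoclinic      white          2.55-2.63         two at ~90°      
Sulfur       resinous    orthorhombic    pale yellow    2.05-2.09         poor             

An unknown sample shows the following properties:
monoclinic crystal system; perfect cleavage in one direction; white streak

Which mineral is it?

Monoclinic crystal system: only Staurolite, Chlorite, Sphene, Serpentine, Biotite, Azurite, Malachite, Orthoclase remain.
Perfect cleavage in one direction excludes Staurolite, Sphene, Serpentine, Orthoclase.
White streak: leaves Biotite.
Only Biotite satisfies all observations.

Biotite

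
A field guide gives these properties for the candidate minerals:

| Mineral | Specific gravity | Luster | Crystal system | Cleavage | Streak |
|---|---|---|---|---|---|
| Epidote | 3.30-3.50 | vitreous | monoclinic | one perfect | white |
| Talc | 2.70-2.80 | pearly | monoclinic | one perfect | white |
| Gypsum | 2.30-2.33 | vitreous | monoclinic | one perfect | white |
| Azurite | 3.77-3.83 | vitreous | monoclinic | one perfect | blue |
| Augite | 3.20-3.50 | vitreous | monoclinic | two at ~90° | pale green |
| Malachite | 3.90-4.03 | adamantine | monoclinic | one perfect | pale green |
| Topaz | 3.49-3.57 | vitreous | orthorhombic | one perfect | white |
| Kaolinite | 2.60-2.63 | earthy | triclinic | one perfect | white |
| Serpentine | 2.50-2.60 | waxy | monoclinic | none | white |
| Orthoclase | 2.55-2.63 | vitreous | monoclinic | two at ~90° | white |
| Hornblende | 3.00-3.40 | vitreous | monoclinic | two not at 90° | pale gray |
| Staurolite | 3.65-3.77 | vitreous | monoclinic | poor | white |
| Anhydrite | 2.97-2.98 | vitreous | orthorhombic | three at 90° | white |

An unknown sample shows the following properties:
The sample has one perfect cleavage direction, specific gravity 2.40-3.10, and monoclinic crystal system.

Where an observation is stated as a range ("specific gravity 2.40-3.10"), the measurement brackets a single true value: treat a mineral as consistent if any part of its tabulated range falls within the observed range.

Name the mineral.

Talc

One perfect cleavage direction excludes Augite, Serpentine, Orthoclase, Hornblende, Staurolite, Anhydrite.
Specific gravity 2.40-3.10 — only Talc, Kaolinite remain.
Monoclinic crystal system excludes Kaolinite.
Talc is the sole remaining match.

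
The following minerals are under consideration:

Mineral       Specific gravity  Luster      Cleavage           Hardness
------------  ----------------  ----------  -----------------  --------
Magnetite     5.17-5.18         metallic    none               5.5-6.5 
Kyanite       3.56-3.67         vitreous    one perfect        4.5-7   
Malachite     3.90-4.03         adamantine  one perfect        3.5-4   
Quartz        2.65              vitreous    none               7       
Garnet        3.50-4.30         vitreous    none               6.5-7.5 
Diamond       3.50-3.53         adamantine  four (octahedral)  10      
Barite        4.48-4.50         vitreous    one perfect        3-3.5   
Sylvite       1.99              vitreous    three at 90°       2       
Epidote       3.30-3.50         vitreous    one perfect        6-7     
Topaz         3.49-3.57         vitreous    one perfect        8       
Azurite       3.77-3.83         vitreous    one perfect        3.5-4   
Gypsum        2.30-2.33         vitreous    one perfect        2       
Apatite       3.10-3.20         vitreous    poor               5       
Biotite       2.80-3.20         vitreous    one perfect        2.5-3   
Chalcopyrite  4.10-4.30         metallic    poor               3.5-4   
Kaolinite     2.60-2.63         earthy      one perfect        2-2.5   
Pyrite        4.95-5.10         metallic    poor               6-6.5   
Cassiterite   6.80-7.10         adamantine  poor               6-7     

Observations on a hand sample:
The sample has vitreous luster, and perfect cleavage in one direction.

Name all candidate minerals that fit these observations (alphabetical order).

Azurite, Barite, Biotite, Epidote, Gypsum, Kyanite, Topaz

Vitreous luster — Kyanite, Quartz, Garnet, Barite, Sylvite, Epidote, Topaz, Azurite, Gypsum, Apatite, Biotite remain.
Perfect cleavage in one direction rules out Quartz, Garnet, Sylvite, Apatite.
The minerals that satisfy all observations are Azurite, Barite, Biotite, Epidote, Gypsum, Kyanite, Topaz.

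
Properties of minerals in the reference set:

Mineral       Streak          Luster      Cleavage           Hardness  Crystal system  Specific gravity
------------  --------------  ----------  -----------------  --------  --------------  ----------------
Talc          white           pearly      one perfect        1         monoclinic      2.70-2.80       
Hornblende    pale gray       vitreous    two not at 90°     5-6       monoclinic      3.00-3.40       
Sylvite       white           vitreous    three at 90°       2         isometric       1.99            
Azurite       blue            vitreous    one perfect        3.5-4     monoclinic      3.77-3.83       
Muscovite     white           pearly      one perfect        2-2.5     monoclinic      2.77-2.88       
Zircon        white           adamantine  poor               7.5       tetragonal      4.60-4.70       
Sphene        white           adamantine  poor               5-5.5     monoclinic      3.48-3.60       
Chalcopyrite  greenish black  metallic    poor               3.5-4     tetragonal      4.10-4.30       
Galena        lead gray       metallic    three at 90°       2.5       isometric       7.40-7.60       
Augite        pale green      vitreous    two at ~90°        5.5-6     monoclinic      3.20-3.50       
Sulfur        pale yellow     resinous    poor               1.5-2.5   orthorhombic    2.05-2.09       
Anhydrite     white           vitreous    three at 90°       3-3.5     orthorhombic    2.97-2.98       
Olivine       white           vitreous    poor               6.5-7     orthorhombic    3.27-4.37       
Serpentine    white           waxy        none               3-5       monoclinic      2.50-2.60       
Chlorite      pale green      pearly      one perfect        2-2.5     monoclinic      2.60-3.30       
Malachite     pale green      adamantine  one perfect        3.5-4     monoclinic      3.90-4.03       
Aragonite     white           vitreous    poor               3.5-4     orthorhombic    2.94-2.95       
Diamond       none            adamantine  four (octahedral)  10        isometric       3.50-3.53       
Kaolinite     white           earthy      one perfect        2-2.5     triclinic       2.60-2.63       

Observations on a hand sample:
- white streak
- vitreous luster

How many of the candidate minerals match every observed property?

White streak: Talc, Sylvite, Muscovite, Zircon, Sphene, Anhydrite, Olivine, Serpentine, Aragonite, Kaolinite remain.
Vitreous luster: Sylvite, Anhydrite, Olivine, Aragonite remain.
Remaining candidates: Anhydrite, Aragonite, Olivine, Sylvite.
That is 4 minerals.

4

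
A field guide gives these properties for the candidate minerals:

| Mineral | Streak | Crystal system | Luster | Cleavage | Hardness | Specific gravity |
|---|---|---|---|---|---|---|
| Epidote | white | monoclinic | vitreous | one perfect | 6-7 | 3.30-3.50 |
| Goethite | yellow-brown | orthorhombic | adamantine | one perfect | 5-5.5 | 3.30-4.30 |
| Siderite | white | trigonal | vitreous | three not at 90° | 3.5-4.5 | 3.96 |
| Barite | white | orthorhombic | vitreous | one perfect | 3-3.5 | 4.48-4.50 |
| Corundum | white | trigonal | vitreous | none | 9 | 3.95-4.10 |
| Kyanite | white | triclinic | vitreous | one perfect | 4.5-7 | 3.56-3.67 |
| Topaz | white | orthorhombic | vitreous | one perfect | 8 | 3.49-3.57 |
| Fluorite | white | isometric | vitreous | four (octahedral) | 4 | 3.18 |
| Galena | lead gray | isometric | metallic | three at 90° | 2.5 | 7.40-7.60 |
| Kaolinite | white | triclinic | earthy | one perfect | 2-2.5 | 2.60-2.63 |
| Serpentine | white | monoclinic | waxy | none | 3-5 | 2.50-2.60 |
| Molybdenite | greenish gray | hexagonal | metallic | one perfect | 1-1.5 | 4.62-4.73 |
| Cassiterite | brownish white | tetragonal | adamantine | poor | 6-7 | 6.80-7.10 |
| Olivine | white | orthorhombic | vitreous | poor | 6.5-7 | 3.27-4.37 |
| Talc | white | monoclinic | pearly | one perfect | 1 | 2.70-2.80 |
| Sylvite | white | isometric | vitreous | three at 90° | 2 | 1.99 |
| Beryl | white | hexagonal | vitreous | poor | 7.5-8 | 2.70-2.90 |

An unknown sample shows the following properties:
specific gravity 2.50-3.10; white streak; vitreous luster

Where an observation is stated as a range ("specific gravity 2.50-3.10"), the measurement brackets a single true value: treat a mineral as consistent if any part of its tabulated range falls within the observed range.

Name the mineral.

Beryl

Specific gravity 2.50-3.10 — leaves Kaolinite, Serpentine, Talc, Beryl.
White streak — no further eliminations.
Vitreous luster — Beryl remains.
Beryl is the sole remaining match.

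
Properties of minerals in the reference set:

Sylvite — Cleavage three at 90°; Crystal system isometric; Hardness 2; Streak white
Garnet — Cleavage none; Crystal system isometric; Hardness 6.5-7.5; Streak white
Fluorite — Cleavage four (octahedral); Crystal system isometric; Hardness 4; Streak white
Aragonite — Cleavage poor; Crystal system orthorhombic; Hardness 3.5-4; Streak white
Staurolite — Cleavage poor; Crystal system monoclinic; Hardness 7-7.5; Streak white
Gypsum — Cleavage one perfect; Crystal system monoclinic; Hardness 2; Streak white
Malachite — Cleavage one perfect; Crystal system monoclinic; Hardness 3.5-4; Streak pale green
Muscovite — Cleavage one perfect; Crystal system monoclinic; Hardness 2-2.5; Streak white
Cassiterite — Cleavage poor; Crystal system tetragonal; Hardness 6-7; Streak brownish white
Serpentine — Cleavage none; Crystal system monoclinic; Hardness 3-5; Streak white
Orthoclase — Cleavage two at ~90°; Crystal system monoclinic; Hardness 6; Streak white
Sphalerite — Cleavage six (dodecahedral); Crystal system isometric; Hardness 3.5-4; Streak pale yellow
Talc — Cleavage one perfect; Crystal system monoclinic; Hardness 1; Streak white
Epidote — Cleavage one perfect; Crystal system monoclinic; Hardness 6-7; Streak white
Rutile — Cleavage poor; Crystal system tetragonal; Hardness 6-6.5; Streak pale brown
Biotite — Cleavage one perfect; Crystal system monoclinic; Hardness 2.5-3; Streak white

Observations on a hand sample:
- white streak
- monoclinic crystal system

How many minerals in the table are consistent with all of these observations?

White streak is inconsistent with Malachite, Cassiterite, Sphalerite, Rutile.
Monoclinic crystal system excludes Sylvite, Garnet, Fluorite, Aragonite.
Remaining candidates: Biotite, Epidote, Gypsum, Muscovite, Orthoclase, Serpentine, Staurolite, Talc.
That is 8 minerals.

8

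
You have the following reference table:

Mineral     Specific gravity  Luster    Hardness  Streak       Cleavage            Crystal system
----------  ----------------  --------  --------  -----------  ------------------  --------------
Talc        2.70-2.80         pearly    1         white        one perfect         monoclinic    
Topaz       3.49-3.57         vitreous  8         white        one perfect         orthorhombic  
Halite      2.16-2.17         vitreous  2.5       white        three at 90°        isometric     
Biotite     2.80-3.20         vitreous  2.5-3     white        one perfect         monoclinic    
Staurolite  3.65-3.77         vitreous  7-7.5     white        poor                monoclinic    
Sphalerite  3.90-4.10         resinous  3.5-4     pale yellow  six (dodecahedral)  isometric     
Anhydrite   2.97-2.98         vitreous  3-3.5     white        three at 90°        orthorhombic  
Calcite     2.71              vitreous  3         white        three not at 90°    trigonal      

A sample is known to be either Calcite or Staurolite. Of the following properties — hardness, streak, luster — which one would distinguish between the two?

Hardness: Calcite 3, Staurolite 7-7.5 — distinct.
Streak: both white — same for both.
Luster: both vitreous — same for both.
Of the listed properties, hardness is the one that separates them.

hardness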